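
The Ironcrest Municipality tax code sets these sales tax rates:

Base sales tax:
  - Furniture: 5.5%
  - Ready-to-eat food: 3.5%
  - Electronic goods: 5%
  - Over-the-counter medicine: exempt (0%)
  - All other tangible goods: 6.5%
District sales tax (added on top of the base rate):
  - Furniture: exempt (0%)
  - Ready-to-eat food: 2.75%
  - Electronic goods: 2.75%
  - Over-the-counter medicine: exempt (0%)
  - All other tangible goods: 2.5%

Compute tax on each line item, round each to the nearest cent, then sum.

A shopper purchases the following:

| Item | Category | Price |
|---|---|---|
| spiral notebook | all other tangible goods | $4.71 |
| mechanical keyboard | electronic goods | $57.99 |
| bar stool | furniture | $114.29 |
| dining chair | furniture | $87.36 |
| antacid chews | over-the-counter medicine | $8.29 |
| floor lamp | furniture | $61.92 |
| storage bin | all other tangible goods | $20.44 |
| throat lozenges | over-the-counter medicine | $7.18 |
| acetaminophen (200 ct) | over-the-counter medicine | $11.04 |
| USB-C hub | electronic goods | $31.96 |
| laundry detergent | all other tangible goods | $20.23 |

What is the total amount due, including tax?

$450.96

Spiral notebook $4.71: all other tangible goods → 6.5% + 2.5% district = 9% → $0.42
Mechanical keyboard $57.99: electronic goods → 5% + 2.75% district = 7.75% → $4.49
Bar stool $114.29: furniture → 5.5% + 0% district = 5.5% → $6.29
Dining chair $87.36: furniture → 5.5% + 0% district = 5.5% → $4.80
Antacid chews $8.29: over-the-counter medicine → 0% + 0% district = 0% → $0.00
Floor lamp $61.92: furniture → 5.5% + 0% district = 5.5% → $3.41
Storage bin $20.44: all other tangible goods → 6.5% + 2.5% district = 9% → $1.84
Throat lozenges $7.18: over-the-counter medicine → 0% + 0% district = 0% → $0.00
Acetaminophen (200 ct) $11.04: over-the-counter medicine → 0% + 0% district = 0% → $0.00
USB-C hub $31.96: electronic goods → 5% + 2.75% district = 7.75% → $2.48
Laundry detergent $20.23: all other tangible goods → 6.5% + 2.5% district = 9% → $1.82
Subtotal = $425.41; tax = $25.55; total due = $450.96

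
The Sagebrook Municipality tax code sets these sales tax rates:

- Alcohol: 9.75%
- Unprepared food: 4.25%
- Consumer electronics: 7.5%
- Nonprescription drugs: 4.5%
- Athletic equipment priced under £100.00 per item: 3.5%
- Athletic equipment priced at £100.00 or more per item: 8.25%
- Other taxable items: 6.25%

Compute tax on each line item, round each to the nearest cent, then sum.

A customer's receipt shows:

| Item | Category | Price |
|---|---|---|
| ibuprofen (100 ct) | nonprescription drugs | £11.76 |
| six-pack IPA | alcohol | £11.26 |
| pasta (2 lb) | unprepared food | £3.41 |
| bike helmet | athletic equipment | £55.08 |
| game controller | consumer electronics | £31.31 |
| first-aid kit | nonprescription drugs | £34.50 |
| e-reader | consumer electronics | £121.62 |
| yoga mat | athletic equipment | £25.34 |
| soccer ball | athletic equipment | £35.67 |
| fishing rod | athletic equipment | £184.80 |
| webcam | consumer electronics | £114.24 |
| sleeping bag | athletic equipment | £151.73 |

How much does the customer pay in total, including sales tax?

Ibuprofen (100 ct) £11.76: nonprescription drugs → 4.5% → £0.53
Six-pack IPA £11.26: alcohol → 9.75% → £1.10
Pasta (2 lb) £3.41: unprepared food → 4.25% → £0.14
Bike helmet £55.08: athletic equipment, under £100.00 → 3.5% → £1.93
Game controller £31.31: consumer electronics → 7.5% → £2.35
First-aid kit £34.50: nonprescription drugs → 4.5% → £1.55
E-reader £121.62: consumer electronics → 7.5% → £9.12
Yoga mat £25.34: athletic equipment, under £100.00 → 3.5% → £0.89
Soccer ball £35.67: athletic equipment, under £100.00 → 3.5% → £1.25
Fishing rod £184.80: athletic equipment, £100.00 or more → 8.25% → £15.25
Webcam £114.24: consumer electronics → 7.5% → £8.57
Sleeping bag £151.73: athletic equipment, £100.00 or more → 8.25% → £12.52
Subtotal = £780.72; tax = £55.20; total due = £835.92

£835.92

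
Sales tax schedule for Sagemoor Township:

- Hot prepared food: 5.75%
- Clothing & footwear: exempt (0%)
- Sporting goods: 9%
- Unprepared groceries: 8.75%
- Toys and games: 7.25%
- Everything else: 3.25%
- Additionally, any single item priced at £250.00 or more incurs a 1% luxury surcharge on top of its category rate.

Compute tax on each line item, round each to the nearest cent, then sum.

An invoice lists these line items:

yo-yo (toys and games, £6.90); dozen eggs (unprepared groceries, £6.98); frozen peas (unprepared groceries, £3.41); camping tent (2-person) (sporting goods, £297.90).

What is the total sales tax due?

Yo-yo £6.90: toys and games → 7.25% → £0.50
Dozen eggs £6.98: unprepared groceries → 8.75% → £0.61
Frozen peas £3.41: unprepared groceries → 8.75% → £0.30
Camping tent (2-person) £297.90: sporting goods → 9% + 1% surcharge = 10% → £29.79
Total tax = £0.50 + £0.61 + £0.30 + £29.79 = £31.20

£31.20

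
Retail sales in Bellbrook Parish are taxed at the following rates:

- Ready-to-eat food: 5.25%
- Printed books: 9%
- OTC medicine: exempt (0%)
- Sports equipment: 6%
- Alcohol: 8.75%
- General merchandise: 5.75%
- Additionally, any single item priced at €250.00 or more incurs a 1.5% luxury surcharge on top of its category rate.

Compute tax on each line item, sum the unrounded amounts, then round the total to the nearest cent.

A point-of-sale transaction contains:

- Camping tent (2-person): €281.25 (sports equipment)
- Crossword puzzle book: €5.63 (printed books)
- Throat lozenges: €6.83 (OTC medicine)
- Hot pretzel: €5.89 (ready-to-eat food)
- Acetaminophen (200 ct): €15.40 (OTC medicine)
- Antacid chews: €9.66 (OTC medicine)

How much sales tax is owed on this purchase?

Camping tent (2-person) €281.25: sports equipment → 6% + 1.5% surcharge = 7.5% → €21.09375
Crossword puzzle book €5.63: printed books → 9% → €0.5067
Throat lozenges €6.83: OTC medicine → 0% → €0.00
Hot pretzel €5.89: ready-to-eat food → 5.25% → €0.309225
Acetaminophen (200 ct) €15.40: OTC medicine → 0% → €0.00
Antacid chews €9.66: OTC medicine → 0% → €0.00
Unrounded tax sum = €21.909675 → €21.91

€21.91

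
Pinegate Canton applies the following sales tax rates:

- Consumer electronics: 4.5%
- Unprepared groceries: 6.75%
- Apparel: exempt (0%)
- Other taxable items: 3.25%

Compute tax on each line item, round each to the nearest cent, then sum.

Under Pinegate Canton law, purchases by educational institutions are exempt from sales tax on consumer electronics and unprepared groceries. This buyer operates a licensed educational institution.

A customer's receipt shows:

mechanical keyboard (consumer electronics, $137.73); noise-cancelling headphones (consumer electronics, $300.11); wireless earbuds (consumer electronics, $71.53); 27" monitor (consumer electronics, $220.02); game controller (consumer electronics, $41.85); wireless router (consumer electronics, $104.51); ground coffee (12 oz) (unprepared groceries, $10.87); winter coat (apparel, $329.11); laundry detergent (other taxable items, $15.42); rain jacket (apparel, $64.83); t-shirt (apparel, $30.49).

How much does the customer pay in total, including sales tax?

$1326.97

Mechanical keyboard $137.73: consumer electronics, buyer-exempt → 0% → $0.00
Noise-cancelling headphones $300.11: consumer electronics, buyer-exempt → 0% → $0.00
Wireless earbuds $71.53: consumer electronics, buyer-exempt → 0% → $0.00
27" monitor $220.02: consumer electronics, buyer-exempt → 0% → $0.00
Game controller $41.85: consumer electronics, buyer-exempt → 0% → $0.00
Wireless router $104.51: consumer electronics, buyer-exempt → 0% → $0.00
Ground coffee (12 oz) $10.87: unprepared groceries, buyer-exempt → 0% → $0.00
Winter coat $329.11: apparel → 0% → $0.00
Laundry detergent $15.42: other taxable items → 3.25% → $0.50
Rain jacket $64.83: apparel → 0% → $0.00
T-shirt $30.49: apparel → 0% → $0.00
Subtotal = $1326.47; tax = $0.50; total due = $1326.97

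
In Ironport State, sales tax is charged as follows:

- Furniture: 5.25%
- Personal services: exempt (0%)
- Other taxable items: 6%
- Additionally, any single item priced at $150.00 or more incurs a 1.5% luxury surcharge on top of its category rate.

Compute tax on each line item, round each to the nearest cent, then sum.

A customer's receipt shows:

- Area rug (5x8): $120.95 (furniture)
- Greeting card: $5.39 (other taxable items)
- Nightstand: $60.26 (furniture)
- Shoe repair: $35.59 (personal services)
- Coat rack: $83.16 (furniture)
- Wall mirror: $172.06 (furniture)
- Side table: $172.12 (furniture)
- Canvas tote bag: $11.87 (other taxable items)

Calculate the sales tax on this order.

Area rug (5x8) $120.95: furniture → 5.25% → $6.35
Greeting card $5.39: other taxable items → 6% → $0.32
Nightstand $60.26: furniture → 5.25% → $3.16
Shoe repair $35.59: personal services → 0% → $0.00
Coat rack $83.16: furniture → 5.25% → $4.37
Wall mirror $172.06: furniture → 5.25% + 1.5% surcharge = 6.75% → $11.61
Side table $172.12: furniture → 5.25% + 1.5% surcharge = 6.75% → $11.62
Canvas tote bag $11.87: other taxable items → 6% → $0.71
Total tax = $6.35 + $0.32 + $3.16 + $4.37 + $11.61 + $11.62 + $0.71 = $38.14

$38.14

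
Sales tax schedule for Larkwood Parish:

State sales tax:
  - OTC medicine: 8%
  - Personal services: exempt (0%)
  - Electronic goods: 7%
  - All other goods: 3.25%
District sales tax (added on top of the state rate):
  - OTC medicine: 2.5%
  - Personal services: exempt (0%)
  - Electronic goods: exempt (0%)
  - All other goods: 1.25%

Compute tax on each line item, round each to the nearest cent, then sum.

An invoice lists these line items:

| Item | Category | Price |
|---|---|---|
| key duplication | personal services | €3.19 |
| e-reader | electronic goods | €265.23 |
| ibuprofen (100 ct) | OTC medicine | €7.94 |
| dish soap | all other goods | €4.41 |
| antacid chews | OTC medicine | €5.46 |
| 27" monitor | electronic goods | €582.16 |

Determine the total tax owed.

€60.92

Key duplication €3.19: personal services → 0% + 0% district = 0% → €0.00
E-reader €265.23: electronic goods → 7% + 0% district = 7% → €18.57
Ibuprofen (100 ct) €7.94: OTC medicine → 8% + 2.5% district = 10.5% → €0.83
Dish soap €4.41: all other goods → 3.25% + 1.25% district = 4.5% → €0.20
Antacid chews €5.46: OTC medicine → 8% + 2.5% district = 10.5% → €0.57
27" monitor €582.16: electronic goods → 7% + 0% district = 7% → €40.75
Total tax = €18.57 + €0.83 + €0.20 + €0.57 + €40.75 = €60.92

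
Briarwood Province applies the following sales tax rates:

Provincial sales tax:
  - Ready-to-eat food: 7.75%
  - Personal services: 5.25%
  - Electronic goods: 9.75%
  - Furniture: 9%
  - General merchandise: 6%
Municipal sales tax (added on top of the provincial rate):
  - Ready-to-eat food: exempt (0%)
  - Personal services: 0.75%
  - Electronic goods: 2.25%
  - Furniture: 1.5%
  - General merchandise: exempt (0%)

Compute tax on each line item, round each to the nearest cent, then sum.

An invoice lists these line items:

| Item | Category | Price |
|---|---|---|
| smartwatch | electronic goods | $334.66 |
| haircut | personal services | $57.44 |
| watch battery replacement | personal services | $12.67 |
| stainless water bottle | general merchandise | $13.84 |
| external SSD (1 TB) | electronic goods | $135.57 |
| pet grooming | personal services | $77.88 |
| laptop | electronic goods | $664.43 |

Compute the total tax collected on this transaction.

Smartwatch $334.66: electronic goods → 9.75% + 2.25% municipal = 12% → $40.16
Haircut $57.44: personal services → 5.25% + 0.75% municipal = 6% → $3.45
Watch battery replacement $12.67: personal services → 5.25% + 0.75% municipal = 6% → $0.76
Stainless water bottle $13.84: general merchandise → 6% + 0% municipal = 6% → $0.83
External SSD (1 TB) $135.57: electronic goods → 9.75% + 2.25% municipal = 12% → $16.27
Pet grooming $77.88: personal services → 5.25% + 0.75% municipal = 6% → $4.67
Laptop $664.43: electronic goods → 9.75% + 2.25% municipal = 12% → $79.73
Total tax = $40.16 + $3.45 + $0.76 + $0.83 + $16.27 + $4.67 + $79.73 = $145.87

$145.87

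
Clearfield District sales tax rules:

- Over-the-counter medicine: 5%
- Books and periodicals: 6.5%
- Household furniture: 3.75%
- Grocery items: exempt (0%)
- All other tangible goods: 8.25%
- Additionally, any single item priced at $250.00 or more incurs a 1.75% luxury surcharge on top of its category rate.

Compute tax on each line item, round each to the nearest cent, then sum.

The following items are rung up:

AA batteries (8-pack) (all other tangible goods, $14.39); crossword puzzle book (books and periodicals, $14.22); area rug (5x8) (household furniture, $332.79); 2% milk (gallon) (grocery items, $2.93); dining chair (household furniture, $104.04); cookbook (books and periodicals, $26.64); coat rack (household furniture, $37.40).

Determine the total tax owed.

$27.44

AA batteries (8-pack) $14.39: all other tangible goods → 8.25% → $1.19
Crossword puzzle book $14.22: books and periodicals → 6.5% → $0.92
Area rug (5x8) $332.79: household furniture → 3.75% + 1.75% surcharge = 5.5% → $18.30
2% milk (gallon) $2.93: grocery items → 0% → $0.00
Dining chair $104.04: household furniture → 3.75% → $3.90
Cookbook $26.64: books and periodicals → 6.5% → $1.73
Coat rack $37.40: household furniture → 3.75% → $1.40
Total tax = $1.19 + $0.92 + $18.30 + $3.90 + $1.73 + $1.40 = $27.44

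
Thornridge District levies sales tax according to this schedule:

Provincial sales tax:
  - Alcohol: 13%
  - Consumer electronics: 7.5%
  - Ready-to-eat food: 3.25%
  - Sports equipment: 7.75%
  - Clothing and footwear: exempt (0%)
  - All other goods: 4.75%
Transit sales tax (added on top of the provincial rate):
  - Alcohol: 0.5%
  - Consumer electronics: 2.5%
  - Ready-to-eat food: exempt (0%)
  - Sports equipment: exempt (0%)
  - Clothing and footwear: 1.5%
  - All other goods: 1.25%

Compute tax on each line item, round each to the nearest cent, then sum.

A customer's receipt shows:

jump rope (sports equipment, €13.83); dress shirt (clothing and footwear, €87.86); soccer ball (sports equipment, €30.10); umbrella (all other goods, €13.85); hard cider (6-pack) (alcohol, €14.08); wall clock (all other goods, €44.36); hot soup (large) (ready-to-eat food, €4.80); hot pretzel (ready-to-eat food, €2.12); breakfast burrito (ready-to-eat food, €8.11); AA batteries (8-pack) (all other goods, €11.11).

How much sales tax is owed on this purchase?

€11.27

Jump rope €13.83: sports equipment → 7.75% + 0% transit = 7.75% → €1.07
Dress shirt €87.86: clothing and footwear → 0% + 1.5% transit = 1.5% → €1.32
Soccer ball €30.10: sports equipment → 7.75% + 0% transit = 7.75% → €2.33
Umbrella €13.85: all other goods → 4.75% + 1.25% transit = 6% → €0.83
Hard cider (6-pack) €14.08: alcohol → 13% + 0.5% transit = 13.5% → €1.90
Wall clock €44.36: all other goods → 4.75% + 1.25% transit = 6% → €2.66
Hot soup (large) €4.80: ready-to-eat food → 3.25% + 0% transit = 3.25% → €0.16
Hot pretzel €2.12: ready-to-eat food → 3.25% + 0% transit = 3.25% → €0.07
Breakfast burrito €8.11: ready-to-eat food → 3.25% + 0% transit = 3.25% → €0.26
AA batteries (8-pack) €11.11: all other goods → 4.75% + 1.25% transit = 6% → €0.67
Total tax = €1.07 + €1.32 + €2.33 + €0.83 + €1.90 + €2.66 + €0.16 + €0.07 + €0.26 + €0.67 = €11.27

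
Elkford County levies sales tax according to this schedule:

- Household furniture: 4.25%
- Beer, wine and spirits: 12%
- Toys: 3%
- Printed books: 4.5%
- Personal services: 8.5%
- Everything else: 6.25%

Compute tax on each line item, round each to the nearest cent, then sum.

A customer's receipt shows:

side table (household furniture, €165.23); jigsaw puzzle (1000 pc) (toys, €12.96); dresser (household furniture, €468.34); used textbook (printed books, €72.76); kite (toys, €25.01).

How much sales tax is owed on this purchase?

Side table €165.23: household furniture → 4.25% → €7.02
Jigsaw puzzle (1000 pc) €12.96: toys → 3% → €0.39
Dresser €468.34: household furniture → 4.25% → €19.90
Used textbook €72.76: printed books → 4.5% → €3.27
Kite €25.01: toys → 3% → €0.75
Total tax = €7.02 + €0.39 + €19.90 + €3.27 + €0.75 = €31.33

€31.33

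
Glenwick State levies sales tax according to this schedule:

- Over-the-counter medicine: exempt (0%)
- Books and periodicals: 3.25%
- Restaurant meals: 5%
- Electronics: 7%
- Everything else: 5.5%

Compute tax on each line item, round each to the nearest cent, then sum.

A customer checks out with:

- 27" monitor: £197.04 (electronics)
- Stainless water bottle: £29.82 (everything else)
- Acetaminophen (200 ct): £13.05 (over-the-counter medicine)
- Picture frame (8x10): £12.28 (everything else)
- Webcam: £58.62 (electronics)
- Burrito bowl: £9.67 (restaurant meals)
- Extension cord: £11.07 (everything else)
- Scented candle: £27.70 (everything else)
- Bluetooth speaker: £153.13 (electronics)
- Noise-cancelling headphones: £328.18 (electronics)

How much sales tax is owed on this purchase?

27" monitor £197.04: electronics → 7% → £13.79
Stainless water bottle £29.82: everything else → 5.5% → £1.64
Acetaminophen (200 ct) £13.05: over-the-counter medicine → 0% → £0.00
Picture frame (8x10) £12.28: everything else → 5.5% → £0.68
Webcam £58.62: electronics → 7% → £4.10
Burrito bowl £9.67: restaurant meals → 5% → £0.48
Extension cord £11.07: everything else → 5.5% → £0.61
Scented candle £27.70: everything else → 5.5% → £1.52
Bluetooth speaker £153.13: electronics → 7% → £10.72
Noise-cancelling headphones £328.18: electronics → 7% → £22.97
Total tax = £13.79 + £1.64 + £0.68 + £4.10 + £0.48 + £0.61 + £1.52 + £10.72 + £22.97 = £56.51

£56.51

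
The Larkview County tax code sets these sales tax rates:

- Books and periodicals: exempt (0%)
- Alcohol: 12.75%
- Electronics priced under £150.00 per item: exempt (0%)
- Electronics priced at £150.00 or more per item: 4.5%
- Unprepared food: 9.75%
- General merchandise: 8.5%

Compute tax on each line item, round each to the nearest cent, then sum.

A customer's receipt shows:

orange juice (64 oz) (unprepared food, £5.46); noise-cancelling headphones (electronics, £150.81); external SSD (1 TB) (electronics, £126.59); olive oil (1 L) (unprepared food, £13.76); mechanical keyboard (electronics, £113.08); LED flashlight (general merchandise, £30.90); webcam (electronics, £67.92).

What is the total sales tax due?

£11.29

Orange juice (64 oz) £5.46: unprepared food → 9.75% → £0.53
Noise-cancelling headphones £150.81: electronics, £150.00 or more → 4.5% → £6.79
External SSD (1 TB) £126.59: electronics, under £150.00 → 0% → £0.00
Olive oil (1 L) £13.76: unprepared food → 9.75% → £1.34
Mechanical keyboard £113.08: electronics, under £150.00 → 0% → £0.00
LED flashlight £30.90: general merchandise → 8.5% → £2.63
Webcam £67.92: electronics, under £150.00 → 0% → £0.00
Total tax = £0.53 + £6.79 + £1.34 + £2.63 = £11.29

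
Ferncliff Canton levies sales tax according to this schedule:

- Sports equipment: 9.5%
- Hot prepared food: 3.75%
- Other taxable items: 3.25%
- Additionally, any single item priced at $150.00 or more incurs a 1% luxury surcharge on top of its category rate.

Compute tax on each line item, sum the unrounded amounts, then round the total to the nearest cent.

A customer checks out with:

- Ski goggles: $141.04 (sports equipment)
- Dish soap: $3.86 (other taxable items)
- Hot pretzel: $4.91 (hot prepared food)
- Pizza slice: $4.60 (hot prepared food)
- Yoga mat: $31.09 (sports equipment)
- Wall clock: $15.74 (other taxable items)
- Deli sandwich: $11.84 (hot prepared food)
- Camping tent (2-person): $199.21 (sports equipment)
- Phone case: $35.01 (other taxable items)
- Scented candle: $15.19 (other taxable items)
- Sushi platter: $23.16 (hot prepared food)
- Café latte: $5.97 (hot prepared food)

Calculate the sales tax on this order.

$41.43

Ski goggles $141.04: sports equipment → 9.5% → $13.3988
Dish soap $3.86: other taxable items → 3.25% → $0.12545
Hot pretzel $4.91: hot prepared food → 3.75% → $0.184125
Pizza slice $4.60: hot prepared food → 3.75% → $0.1725
Yoga mat $31.09: sports equipment → 9.5% → $2.95355
Wall clock $15.74: other taxable items → 3.25% → $0.51155
Deli sandwich $11.84: hot prepared food → 3.75% → $0.444
Camping tent (2-person) $199.21: sports equipment → 9.5% + 1% surcharge = 10.5% → $20.91705
Phone case $35.01: other taxable items → 3.25% → $1.137825
Scented candle $15.19: other taxable items → 3.25% → $0.493675
Sushi platter $23.16: hot prepared food → 3.75% → $0.8685
Café latte $5.97: hot prepared food → 3.75% → $0.223875
Unrounded tax sum = $41.4309 → $41.43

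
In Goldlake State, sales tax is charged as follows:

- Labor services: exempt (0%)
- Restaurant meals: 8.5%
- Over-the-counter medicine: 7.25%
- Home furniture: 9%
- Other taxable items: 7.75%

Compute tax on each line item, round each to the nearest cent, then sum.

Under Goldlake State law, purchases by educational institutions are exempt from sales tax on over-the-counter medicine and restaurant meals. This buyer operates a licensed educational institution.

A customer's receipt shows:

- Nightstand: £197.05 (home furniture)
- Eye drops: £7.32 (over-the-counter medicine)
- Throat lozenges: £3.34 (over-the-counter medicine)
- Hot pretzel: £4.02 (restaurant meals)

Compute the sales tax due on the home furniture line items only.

£17.73

Nightstand £197.05: home furniture → 9% → £17.73
Tax on home furniture = £17.73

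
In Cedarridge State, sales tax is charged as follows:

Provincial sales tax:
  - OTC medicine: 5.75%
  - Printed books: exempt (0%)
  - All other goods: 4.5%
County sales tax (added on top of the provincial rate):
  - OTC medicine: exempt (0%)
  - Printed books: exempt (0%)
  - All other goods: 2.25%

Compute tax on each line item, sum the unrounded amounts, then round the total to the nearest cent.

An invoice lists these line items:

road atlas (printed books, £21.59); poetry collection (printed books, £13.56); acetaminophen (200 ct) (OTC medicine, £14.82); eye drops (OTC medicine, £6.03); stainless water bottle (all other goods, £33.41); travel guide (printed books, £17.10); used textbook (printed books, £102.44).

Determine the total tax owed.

£3.45

Road atlas £21.59: printed books → 0% + 0% county = 0% → £0.00
Poetry collection £13.56: printed books → 0% + 0% county = 0% → £0.00
Acetaminophen (200 ct) £14.82: OTC medicine → 5.75% + 0% county = 5.75% → £0.85215
Eye drops £6.03: OTC medicine → 5.75% + 0% county = 5.75% → £0.346725
Stainless water bottle £33.41: all other goods → 4.5% + 2.25% county = 6.75% → £2.255175
Travel guide £17.10: printed books → 0% + 0% county = 0% → £0.00
Used textbook £102.44: printed books → 0% + 0% county = 0% → £0.00
Unrounded tax sum = £3.45405 → £3.45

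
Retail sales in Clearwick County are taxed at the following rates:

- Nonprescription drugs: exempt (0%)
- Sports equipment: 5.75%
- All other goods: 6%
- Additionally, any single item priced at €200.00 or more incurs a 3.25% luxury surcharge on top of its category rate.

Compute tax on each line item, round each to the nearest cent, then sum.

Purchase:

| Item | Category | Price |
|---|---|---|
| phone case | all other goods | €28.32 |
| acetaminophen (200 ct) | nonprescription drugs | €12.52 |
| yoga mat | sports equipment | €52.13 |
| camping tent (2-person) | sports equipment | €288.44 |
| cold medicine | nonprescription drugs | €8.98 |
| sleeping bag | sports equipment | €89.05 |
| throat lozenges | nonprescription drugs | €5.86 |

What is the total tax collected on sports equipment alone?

Yoga mat €52.13: sports equipment → 5.75% → €3.00
Camping tent (2-person) €288.44: sports equipment → 5.75% + 3.25% surcharge = 9% → €25.96
Sleeping bag €89.05: sports equipment → 5.75% → €5.12
Tax on sports equipment = €3.00 + €25.96 + €5.12 = €34.08

€34.08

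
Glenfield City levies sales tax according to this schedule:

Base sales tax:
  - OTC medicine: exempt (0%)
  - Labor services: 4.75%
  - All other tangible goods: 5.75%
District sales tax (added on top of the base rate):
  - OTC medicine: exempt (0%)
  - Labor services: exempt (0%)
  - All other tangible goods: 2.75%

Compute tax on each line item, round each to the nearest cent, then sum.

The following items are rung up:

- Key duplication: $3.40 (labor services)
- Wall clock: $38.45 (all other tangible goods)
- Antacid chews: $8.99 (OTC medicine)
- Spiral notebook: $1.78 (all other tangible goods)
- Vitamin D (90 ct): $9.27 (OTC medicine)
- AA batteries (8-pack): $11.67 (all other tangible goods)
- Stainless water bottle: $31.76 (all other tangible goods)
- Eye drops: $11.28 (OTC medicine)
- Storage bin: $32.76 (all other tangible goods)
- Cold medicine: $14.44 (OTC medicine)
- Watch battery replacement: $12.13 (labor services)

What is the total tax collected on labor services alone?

Key duplication $3.40: labor services → 4.75% + 0% district = 4.75% → $0.16
Watch battery replacement $12.13: labor services → 4.75% + 0% district = 4.75% → $0.58
Tax on labor services = $0.16 + $0.58 = $0.74

$0.74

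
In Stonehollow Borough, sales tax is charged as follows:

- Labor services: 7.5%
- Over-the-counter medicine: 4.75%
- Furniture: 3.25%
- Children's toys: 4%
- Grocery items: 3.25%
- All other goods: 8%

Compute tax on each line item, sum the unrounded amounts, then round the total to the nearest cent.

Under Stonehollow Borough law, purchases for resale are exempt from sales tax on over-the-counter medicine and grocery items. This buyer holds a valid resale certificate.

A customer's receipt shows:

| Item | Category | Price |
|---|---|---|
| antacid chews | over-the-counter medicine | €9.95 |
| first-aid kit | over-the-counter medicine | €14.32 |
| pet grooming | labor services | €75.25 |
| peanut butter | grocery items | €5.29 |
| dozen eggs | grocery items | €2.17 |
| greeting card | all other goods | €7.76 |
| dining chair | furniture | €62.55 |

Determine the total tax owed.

Antacid chews €9.95: over-the-counter medicine, buyer-exempt → 0% → €0.00
First-aid kit €14.32: over-the-counter medicine, buyer-exempt → 0% → €0.00
Pet grooming €75.25: labor services → 7.5% → €5.64375
Peanut butter €5.29: grocery items, buyer-exempt → 0% → €0.00
Dozen eggs €2.17: grocery items, buyer-exempt → 0% → €0.00
Greeting card €7.76: all other goods → 8% → €0.6208
Dining chair €62.55: furniture → 3.25% → €2.032875
Unrounded tax sum = €8.297425 → €8.30

€8.30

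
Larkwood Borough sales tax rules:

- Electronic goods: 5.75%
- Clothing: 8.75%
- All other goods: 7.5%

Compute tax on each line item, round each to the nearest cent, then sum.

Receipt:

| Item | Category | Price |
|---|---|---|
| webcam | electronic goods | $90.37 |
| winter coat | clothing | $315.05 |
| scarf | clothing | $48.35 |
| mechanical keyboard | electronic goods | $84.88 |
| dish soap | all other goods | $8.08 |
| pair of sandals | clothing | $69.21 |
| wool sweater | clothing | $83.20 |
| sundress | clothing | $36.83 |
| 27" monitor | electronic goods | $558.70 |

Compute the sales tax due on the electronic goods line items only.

Webcam $90.37: electronic goods → 5.75% → $5.20
Mechanical keyboard $84.88: electronic goods → 5.75% → $4.88
27" monitor $558.70: electronic goods → 5.75% → $32.13
Tax on electronic goods = $5.20 + $4.88 + $32.13 = $42.21

$42.21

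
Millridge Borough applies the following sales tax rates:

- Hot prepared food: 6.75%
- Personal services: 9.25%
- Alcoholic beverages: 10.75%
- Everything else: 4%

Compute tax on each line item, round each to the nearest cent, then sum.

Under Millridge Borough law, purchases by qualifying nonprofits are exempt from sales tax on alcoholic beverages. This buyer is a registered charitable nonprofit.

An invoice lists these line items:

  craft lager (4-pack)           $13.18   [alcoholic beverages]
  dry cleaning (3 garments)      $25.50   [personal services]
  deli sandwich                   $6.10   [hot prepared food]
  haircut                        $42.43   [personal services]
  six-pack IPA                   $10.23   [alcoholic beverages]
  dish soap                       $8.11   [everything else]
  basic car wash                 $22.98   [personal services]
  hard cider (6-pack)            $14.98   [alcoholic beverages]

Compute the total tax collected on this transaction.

$9.14

Craft lager (4-pack) $13.18: alcoholic beverages, buyer-exempt → 0% → $0.00
Dry cleaning (3 garments) $25.50: personal services → 9.25% → $2.36
Deli sandwich $6.10: hot prepared food → 6.75% → $0.41
Haircut $42.43: personal services → 9.25% → $3.92
Six-pack IPA $10.23: alcoholic beverages, buyer-exempt → 0% → $0.00
Dish soap $8.11: everything else → 4% → $0.32
Basic car wash $22.98: personal services → 9.25% → $2.13
Hard cider (6-pack) $14.98: alcoholic beverages, buyer-exempt → 0% → $0.00
Total tax = $2.36 + $0.41 + $3.92 + $0.32 + $2.13 = $9.14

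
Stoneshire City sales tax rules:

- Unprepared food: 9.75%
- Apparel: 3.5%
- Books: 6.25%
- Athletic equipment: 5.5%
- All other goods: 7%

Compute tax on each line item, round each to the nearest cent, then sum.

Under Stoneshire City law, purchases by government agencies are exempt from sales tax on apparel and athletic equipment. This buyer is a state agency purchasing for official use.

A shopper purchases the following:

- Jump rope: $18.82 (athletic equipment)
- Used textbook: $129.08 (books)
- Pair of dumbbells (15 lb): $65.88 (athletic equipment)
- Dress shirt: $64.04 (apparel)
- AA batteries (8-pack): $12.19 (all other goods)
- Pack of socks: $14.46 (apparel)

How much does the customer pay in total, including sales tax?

$313.39

Jump rope $18.82: athletic equipment, buyer-exempt → 0% → $0.00
Used textbook $129.08: books → 6.25% → $8.07
Pair of dumbbells (15 lb) $65.88: athletic equipment, buyer-exempt → 0% → $0.00
Dress shirt $64.04: apparel, buyer-exempt → 0% → $0.00
AA batteries (8-pack) $12.19: all other goods → 7% → $0.85
Pack of socks $14.46: apparel, buyer-exempt → 0% → $0.00
Subtotal = $304.47; tax = $8.92; total due = $313.39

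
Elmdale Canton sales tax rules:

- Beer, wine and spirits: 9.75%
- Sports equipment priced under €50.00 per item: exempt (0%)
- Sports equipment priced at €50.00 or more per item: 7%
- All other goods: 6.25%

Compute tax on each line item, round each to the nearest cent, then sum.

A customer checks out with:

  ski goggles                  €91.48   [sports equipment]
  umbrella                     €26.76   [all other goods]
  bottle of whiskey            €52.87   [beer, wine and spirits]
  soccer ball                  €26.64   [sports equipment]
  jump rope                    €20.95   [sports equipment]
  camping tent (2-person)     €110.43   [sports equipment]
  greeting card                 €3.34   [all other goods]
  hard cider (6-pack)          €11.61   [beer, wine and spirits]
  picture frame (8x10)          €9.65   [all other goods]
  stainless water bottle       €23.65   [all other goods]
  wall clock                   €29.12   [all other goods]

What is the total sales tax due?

€26.19

Ski goggles €91.48: sports equipment, €50.00 or more → 7% → €6.40
Umbrella €26.76: all other goods → 6.25% → €1.67
Bottle of whiskey €52.87: beer, wine and spirits → 9.75% → €5.15
Soccer ball €26.64: sports equipment, under €50.00 → 0% → €0.00
Jump rope €20.95: sports equipment, under €50.00 → 0% → €0.00
Camping tent (2-person) €110.43: sports equipment, €50.00 or more → 7% → €7.73
Greeting card €3.34: all other goods → 6.25% → €0.21
Hard cider (6-pack) €11.61: beer, wine and spirits → 9.75% → €1.13
Picture frame (8x10) €9.65: all other goods → 6.25% → €0.60
Stainless water bottle €23.65: all other goods → 6.25% → €1.48
Wall clock €29.12: all other goods → 6.25% → €1.82
Total tax = €6.40 + €1.67 + €5.15 + €7.73 + €0.21 + €1.13 + €0.60 + €1.48 + €1.82 = €26.19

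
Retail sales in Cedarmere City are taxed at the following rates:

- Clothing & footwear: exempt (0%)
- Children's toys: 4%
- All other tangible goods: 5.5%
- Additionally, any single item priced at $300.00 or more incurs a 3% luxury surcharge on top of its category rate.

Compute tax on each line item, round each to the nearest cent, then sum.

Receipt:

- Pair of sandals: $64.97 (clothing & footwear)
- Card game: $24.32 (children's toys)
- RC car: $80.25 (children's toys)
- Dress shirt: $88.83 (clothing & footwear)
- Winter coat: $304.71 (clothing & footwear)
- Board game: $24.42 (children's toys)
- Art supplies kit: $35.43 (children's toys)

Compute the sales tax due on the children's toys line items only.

$6.58

Card game $24.32: children's toys → 4% → $0.97
RC car $80.25: children's toys → 4% → $3.21
Board game $24.42: children's toys → 4% → $0.98
Art supplies kit $35.43: children's toys → 4% → $1.42
Tax on children's toys = $0.97 + $3.21 + $0.98 + $1.42 = $6.58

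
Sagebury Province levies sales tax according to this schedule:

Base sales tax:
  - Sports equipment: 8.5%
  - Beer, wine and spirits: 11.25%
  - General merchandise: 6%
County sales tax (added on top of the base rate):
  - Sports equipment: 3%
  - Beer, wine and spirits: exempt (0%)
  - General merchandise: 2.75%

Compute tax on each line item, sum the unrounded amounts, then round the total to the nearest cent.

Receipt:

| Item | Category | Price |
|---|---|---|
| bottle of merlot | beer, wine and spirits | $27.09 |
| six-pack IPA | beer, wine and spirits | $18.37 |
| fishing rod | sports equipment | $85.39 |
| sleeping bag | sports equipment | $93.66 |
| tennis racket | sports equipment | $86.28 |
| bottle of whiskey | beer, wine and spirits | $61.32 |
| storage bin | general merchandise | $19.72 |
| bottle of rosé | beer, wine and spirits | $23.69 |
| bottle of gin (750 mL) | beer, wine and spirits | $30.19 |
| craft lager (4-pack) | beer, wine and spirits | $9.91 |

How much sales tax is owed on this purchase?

$51.43

Bottle of merlot $27.09: beer, wine and spirits → 11.25% + 0% county = 11.25% → $3.047625
Six-pack IPA $18.37: beer, wine and spirits → 11.25% + 0% county = 11.25% → $2.066625
Fishing rod $85.39: sports equipment → 8.5% + 3% county = 11.5% → $9.81985
Sleeping bag $93.66: sports equipment → 8.5% + 3% county = 11.5% → $10.7709
Tennis racket $86.28: sports equipment → 8.5% + 3% county = 11.5% → $9.9222
Bottle of whiskey $61.32: beer, wine and spirits → 11.25% + 0% county = 11.25% → $6.8985
Storage bin $19.72: general merchandise → 6% + 2.75% county = 8.75% → $1.7255
Bottle of rosé $23.69: beer, wine and spirits → 11.25% + 0% county = 11.25% → $2.665125
Bottle of gin (750 mL) $30.19: beer, wine and spirits → 11.25% + 0% county = 11.25% → $3.396375
Craft lager (4-pack) $9.91: beer, wine and spirits → 11.25% + 0% county = 11.25% → $1.114875
Unrounded tax sum = $51.427575 → $51.43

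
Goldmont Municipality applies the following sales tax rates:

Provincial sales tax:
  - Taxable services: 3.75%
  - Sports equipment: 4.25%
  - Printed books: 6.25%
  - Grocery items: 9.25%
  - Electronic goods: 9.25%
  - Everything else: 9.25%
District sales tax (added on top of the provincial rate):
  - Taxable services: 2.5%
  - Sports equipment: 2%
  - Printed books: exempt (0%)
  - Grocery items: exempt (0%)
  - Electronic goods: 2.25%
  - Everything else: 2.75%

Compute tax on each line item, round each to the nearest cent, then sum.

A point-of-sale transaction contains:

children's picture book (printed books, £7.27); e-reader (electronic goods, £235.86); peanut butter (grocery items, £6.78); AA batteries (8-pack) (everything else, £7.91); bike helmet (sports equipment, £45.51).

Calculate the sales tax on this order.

£31.99

Children's picture book £7.27: printed books → 6.25% + 0% district = 6.25% → £0.45
E-reader £235.86: electronic goods → 9.25% + 2.25% district = 11.5% → £27.12
Peanut butter £6.78: grocery items → 9.25% + 0% district = 9.25% → £0.63
AA batteries (8-pack) £7.91: everything else → 9.25% + 2.75% district = 12% → £0.95
Bike helmet £45.51: sports equipment → 4.25% + 2% district = 6.25% → £2.84
Total tax = £0.45 + £27.12 + £0.63 + £0.95 + £2.84 = £31.99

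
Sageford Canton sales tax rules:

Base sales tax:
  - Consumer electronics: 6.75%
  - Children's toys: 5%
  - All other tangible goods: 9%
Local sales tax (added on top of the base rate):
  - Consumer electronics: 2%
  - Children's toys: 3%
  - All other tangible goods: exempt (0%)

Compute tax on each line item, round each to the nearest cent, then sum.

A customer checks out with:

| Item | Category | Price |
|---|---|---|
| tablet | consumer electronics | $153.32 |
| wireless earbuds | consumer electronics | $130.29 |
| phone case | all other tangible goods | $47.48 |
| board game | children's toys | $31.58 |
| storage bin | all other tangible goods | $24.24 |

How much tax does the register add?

Tablet $153.32: consumer electronics → 6.75% + 2% local = 8.75% → $13.42
Wireless earbuds $130.29: consumer electronics → 6.75% + 2% local = 8.75% → $11.40
Phone case $47.48: all other tangible goods → 9% + 0% local = 9% → $4.27
Board game $31.58: children's toys → 5% + 3% local = 8% → $2.53
Storage bin $24.24: all other tangible goods → 9% + 0% local = 9% → $2.18
Total tax = $13.42 + $11.40 + $4.27 + $2.53 + $2.18 = $33.80

$33.80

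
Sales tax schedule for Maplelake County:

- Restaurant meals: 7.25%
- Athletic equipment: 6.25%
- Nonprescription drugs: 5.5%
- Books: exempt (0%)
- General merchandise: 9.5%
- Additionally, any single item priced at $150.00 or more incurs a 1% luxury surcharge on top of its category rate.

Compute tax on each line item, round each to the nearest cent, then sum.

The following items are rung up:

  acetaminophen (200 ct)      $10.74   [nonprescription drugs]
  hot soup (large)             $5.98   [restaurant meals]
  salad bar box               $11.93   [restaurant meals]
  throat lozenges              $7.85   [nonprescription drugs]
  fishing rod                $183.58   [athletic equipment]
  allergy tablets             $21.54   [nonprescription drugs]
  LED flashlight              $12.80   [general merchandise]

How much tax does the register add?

Acetaminophen (200 ct) $10.74: nonprescription drugs → 5.5% → $0.59
Hot soup (large) $5.98: restaurant meals → 7.25% → $0.43
Salad bar box $11.93: restaurant meals → 7.25% → $0.86
Throat lozenges $7.85: nonprescription drugs → 5.5% → $0.43
Fishing rod $183.58: athletic equipment → 6.25% + 1% surcharge = 7.25% → $13.31
Allergy tablets $21.54: nonprescription drugs → 5.5% → $1.18
LED flashlight $12.80: general merchandise → 9.5% → $1.22
Total tax = $0.59 + $0.43 + $0.86 + $0.43 + $13.31 + $1.18 + $1.22 = $18.02

$18.02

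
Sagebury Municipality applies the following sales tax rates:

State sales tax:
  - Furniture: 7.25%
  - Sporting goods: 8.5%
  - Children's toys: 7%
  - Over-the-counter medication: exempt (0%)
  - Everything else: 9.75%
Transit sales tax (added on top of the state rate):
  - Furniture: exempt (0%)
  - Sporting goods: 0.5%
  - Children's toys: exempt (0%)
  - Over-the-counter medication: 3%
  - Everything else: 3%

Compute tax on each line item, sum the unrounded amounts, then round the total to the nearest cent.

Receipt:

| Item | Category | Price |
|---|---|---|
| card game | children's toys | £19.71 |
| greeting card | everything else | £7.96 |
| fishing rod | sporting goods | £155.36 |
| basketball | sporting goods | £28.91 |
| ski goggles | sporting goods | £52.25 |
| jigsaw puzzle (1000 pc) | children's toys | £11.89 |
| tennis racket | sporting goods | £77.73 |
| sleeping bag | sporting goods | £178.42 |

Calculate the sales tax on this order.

£47.57

Card game £19.71: children's toys → 7% + 0% transit = 7% → £1.3797
Greeting card £7.96: everything else → 9.75% + 3% transit = 12.75% → £1.0149
Fishing rod £155.36: sporting goods → 8.5% + 0.5% transit = 9% → £13.9824
Basketball £28.91: sporting goods → 8.5% + 0.5% transit = 9% → £2.6019
Ski goggles £52.25: sporting goods → 8.5% + 0.5% transit = 9% → £4.7025
Jigsaw puzzle (1000 pc) £11.89: children's toys → 7% + 0% transit = 7% → £0.8323
Tennis racket £77.73: sporting goods → 8.5% + 0.5% transit = 9% → £6.9957
Sleeping bag £178.42: sporting goods → 8.5% + 0.5% transit = 9% → £16.0578
Unrounded tax sum = £47.5672 → £47.57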